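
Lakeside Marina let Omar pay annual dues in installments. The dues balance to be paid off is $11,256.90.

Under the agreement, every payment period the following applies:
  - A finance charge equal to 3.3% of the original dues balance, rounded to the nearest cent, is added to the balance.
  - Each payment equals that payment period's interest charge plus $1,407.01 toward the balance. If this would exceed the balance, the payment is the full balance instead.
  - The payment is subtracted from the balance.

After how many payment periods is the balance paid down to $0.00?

9

# | Opening | Interest | Payment | End bal
1 | $11,256.90 | $371.48 | $1,778.49 | $9,849.89
2 | $9,849.89 | $371.48 | $1,778.49 | $8,442.88
3 | $8,442.88 | $371.48 | $1,778.49 | $7,035.87
4 | $7,035.87 | $371.48 | $1,778.49 | $5,628.86
5 | $5,628.86 | $371.48 | $1,778.49 | $4,221.85
6 | $4,221.85 | $371.48 | $1,778.49 | $2,814.84
7 | $2,814.84 | $371.48 | $1,778.49 | $1,407.83
8 | $1,407.83 | $371.48 | $1,778.49 | $0.82
9 | $0.82 | $371.48 | $372.30 | $0.00
Balance reaches $0.00 in payment period 9.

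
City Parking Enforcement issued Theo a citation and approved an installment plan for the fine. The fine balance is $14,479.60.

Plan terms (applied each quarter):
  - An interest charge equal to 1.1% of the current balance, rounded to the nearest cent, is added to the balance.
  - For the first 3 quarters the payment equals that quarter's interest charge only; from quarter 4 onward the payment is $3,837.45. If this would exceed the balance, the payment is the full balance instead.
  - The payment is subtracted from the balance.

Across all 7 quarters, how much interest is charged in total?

$870.41

Quarter 1: opening $14,479.60; interest $159.28 → $14,638.88; payment $159.28; balance $14,479.60
Quarter 2: opening $14,479.60; interest $159.28 → $14,638.88; payment $159.28; balance $14,479.60
Quarter 3: opening $14,479.60; interest $159.28 → $14,638.88; payment $159.28; balance $14,479.60
Quarter 4: opening $14,479.60; interest $159.28 → $14,638.88; payment $3,837.45; balance $10,801.43
Quarter 5: opening $10,801.43; interest $118.82 → $10,920.25; payment $3,837.45; balance $7,082.80
Quarter 6: opening $7,082.80; interest $77.91 → $7,160.71; payment $3,837.45; balance $3,323.26
Quarter 7: opening $3,323.26; interest $36.56 → $3,359.82; payment $3,359.82; balance $0.00
Total interest: $159.28 + $159.28 + $159.28 + $159.28 + $118.82 + $77.91 + $36.56 = $870.41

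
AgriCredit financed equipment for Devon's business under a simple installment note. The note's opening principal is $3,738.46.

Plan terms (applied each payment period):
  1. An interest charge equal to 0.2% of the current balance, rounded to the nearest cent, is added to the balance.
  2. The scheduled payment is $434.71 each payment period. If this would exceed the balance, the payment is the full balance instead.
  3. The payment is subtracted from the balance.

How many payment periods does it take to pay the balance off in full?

Payment period 1: opening $3,738.46; interest $7.48 → $3,745.94; payment $434.71; balance $3,311.23
Payment period 2: opening $3,311.23; interest $6.62 → $3,317.85; payment $434.71; balance $2,883.14
Payment period 3: opening $2,883.14; interest $5.77 → $2,888.91; payment $434.71; balance $2,454.20
Payment period 4: opening $2,454.20; interest $4.91 → $2,459.11; payment $434.71; balance $2,024.40
Payment period 5: opening $2,024.40; interest $4.05 → $2,028.45; payment $434.71; balance $1,593.74
Payment period 6: opening $1,593.74; interest $3.19 → $1,596.93; payment $434.71; balance $1,162.22
Payment period 7: opening $1,162.22; interest $2.32 → $1,164.54; payment $434.71; balance $729.83
Payment period 8: opening $729.83; interest $1.46 → $731.29; payment $434.71; balance $296.58
Payment period 9: opening $296.58; interest $0.59 → $297.17; payment $297.17; balance $0.00
Balance reaches $0.00 in payment period 9.

9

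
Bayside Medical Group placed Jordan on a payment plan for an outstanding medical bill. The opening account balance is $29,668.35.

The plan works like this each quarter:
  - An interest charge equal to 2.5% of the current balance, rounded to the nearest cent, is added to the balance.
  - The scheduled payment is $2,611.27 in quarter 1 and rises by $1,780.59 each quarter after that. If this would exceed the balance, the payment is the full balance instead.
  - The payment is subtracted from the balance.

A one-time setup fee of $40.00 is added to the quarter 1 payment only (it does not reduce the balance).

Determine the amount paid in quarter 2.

$4,391.86

Quarter 1: opening $29,668.35; interest $741.71 → $30,410.06; payment $2,611.27 (+ $40.00 fee); balance $27,798.79
Quarter 2: opening $27,798.79; interest $694.97 → $28,493.76; payment $4,391.86; balance $24,101.90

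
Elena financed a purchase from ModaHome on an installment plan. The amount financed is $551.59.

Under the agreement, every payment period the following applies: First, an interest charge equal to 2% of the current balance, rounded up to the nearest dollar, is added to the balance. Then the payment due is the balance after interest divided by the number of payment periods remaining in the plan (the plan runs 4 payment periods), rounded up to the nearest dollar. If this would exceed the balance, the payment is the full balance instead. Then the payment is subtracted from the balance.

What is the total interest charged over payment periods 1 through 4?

$30.00

Payment period 1: $551.59 +$12.00 interest = $563.59; pay $141.00 → $422.59
Payment period 2: $422.59 +$9.00 interest = $431.59; pay $144.00 → $287.59
Payment period 3: $287.59 +$6.00 interest = $293.59; pay $147.00 → $146.59
Payment period 4: $146.59 +$3.00 interest = $149.59; pay $149.59 → $0.00
Total interest: $12.00 + $9.00 + $6.00 + $3.00 = $30.00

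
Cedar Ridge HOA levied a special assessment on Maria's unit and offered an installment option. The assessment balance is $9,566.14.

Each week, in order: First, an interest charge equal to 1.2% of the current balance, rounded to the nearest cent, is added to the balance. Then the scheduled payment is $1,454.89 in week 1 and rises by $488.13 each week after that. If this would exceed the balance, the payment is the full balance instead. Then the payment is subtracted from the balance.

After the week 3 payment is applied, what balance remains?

# | Opening | Interest | Payment | End bal
1 | $9,566.14 | $114.79 | $1,454.89 | $8,226.04
2 | $8,226.04 | $98.71 | $1,943.02 | $6,381.73
3 | $6,381.73 | $76.58 | $2,431.15 | $4,027.16

$4,027.16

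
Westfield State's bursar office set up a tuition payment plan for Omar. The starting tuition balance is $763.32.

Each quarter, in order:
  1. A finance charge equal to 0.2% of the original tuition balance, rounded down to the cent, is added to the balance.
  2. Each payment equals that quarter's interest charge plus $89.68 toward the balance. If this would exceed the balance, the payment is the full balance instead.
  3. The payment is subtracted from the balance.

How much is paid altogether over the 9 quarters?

$777.00

Quarter 1: $763.32 +$1.52 interest = $764.84; pay $91.20 → $673.64
Quarter 2: $673.64 +$1.52 interest = $675.16; pay $91.20 → $583.96
Quarter 3: $583.96 +$1.52 interest = $585.48; pay $91.20 → $494.28
Quarter 4: $494.28 +$1.52 interest = $495.80; pay $91.20 → $404.60
Quarter 5: $404.60 +$1.52 interest = $406.12; pay $91.20 → $314.92
Quarter 6: $314.92 +$1.52 interest = $316.44; pay $91.20 → $225.24
Quarter 7: $225.24 +$1.52 interest = $226.76; pay $91.20 → $135.56
Quarter 8: $135.56 +$1.52 interest = $137.08; pay $91.20 → $45.88
Quarter 9: $45.88 +$1.52 interest = $47.40; pay $47.40 → $0.00
Total paid: $777.00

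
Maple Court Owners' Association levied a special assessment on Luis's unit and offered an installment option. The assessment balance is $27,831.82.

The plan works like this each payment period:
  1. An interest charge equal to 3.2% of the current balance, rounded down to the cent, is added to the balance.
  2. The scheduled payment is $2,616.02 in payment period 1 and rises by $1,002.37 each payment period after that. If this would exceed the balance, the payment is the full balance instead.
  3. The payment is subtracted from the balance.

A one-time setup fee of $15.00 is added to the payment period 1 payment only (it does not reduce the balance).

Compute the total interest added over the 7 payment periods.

Payment period 1: opening $27,831.82; interest $890.61 → $28,722.43; payment $2,616.02 (+ $15.00 fee); balance $26,106.41
Payment period 2: opening $26,106.41; interest $835.40 → $26,941.81; payment $3,618.39; balance $23,323.42
Payment period 3: opening $23,323.42; interest $746.34 → $24,069.76; payment $4,620.76; balance $19,449.00
Payment period 4: opening $19,449.00; interest $622.36 → $20,071.36; payment $5,623.13; balance $14,448.23
Payment period 5: opening $14,448.23; interest $462.34 → $14,910.57; payment $6,625.50; balance $8,285.07
Payment period 6: opening $8,285.07; interest $265.12 → $8,550.19; payment $7,627.87; balance $922.32
Payment period 7: opening $922.32; interest $29.51 → $951.83; payment $951.83; balance $0.00
Total interest: $890.61 + $835.40 + $746.34 + $622.36 + $462.34 + $265.12 + $29.51 = $3,851.68

$3,851.68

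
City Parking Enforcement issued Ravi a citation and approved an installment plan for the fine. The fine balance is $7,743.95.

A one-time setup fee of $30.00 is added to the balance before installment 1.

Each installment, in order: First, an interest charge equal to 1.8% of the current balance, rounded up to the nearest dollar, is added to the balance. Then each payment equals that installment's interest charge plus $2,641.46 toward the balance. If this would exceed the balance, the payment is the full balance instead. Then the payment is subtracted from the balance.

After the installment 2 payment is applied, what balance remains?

$2,491.03

Installment 1: opening $7,773.95; interest $140.00 → $7,913.95; payment $2,781.46; balance $5,132.49
Installment 2: opening $5,132.49; interest $93.00 → $5,225.49; payment $2,734.46; balance $2,491.03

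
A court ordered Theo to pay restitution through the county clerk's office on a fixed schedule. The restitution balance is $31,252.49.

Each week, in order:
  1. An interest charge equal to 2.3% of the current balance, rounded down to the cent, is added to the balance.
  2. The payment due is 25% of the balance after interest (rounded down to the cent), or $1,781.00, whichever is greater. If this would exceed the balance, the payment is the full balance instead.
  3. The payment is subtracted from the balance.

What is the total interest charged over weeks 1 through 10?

Week 1: $31,252.49 +$718.80 interest = $31,971.29; pay $7,992.82 → $23,978.47
Week 2: $23,978.47 +$551.50 interest = $24,529.97; pay $6,132.49 → $18,397.48
Week 3: $18,397.48 +$423.14 interest = $18,820.62; pay $4,705.15 → $14,115.47
Week 4: $14,115.47 +$324.65 interest = $14,440.12; pay $3,610.03 → $10,830.09
Week 5: $10,830.09 +$249.09 interest = $11,079.18; pay $2,769.79 → $8,309.39
Week 6: $8,309.39 +$191.11 interest = $8,500.50; pay $2,125.12 → $6,375.38
Week 7: $6,375.38 +$146.63 interest = $6,522.01; pay $1,781.00 → $4,741.01
Week 8: $4,741.01 +$109.04 interest = $4,850.05; pay $1,781.00 → $3,069.05
Week 9: $3,069.05 +$70.58 interest = $3,139.63; pay $1,781.00 → $1,358.63
Week 10: $1,358.63 +$31.24 interest = $1,389.87; pay $1,389.87 → $0.00
Total interest: $718.80 + $551.50 + $423.14 + $324.65 + $249.09 + $191.11 + $146.63 + $109.04 + $70.58 + $31.24 = $2,815.78

$2,815.78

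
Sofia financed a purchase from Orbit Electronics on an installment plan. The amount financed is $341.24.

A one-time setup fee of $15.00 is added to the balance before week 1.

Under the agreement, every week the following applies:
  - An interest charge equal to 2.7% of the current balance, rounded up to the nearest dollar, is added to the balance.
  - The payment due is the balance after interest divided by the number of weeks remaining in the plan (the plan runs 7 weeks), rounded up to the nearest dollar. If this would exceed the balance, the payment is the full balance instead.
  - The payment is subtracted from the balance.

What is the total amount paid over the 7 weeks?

# | Opening | Interest | Payment | End bal
1 | $356.24 | $10.00 | $53.00 | $313.24
2 | $313.24 | $9.00 | $54.00 | $268.24
3 | $268.24 | $8.00 | $56.00 | $220.24
4 | $220.24 | $6.00 | $57.00 | $169.24
5 | $169.24 | $5.00 | $59.00 | $115.24
6 | $115.24 | $4.00 | $60.00 | $59.24
7 | $59.24 | $2.00 | $61.24 | $0.00
Total paid: $400.24

$400.24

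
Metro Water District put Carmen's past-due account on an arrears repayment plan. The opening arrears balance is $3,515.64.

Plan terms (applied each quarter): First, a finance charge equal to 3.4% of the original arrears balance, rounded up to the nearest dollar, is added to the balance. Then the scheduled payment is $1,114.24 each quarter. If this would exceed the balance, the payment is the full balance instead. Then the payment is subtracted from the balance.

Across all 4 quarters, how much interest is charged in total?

$480.00

# | Opening | Interest | Payment | End bal
1 | $3,515.64 | $120.00 | $1,114.24 | $2,521.40
2 | $2,521.40 | $120.00 | $1,114.24 | $1,527.16
3 | $1,527.16 | $120.00 | $1,114.24 | $532.92
4 | $532.92 | $120.00 | $652.92 | $0.00
Total interest: $120.00 + $120.00 + $120.00 + $120.00 = $480.00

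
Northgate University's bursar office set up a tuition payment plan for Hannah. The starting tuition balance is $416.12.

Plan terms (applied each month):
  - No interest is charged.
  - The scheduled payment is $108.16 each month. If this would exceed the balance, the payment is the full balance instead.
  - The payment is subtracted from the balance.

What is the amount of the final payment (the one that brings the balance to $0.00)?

$91.64

Month 1: opening $416.12; payment $108.16; balance $307.96
Month 2: opening $307.96; payment $108.16; balance $199.80
Month 3: opening $199.80; payment $108.16; balance $91.64
Month 4: opening $91.64; payment $91.64; balance $0.00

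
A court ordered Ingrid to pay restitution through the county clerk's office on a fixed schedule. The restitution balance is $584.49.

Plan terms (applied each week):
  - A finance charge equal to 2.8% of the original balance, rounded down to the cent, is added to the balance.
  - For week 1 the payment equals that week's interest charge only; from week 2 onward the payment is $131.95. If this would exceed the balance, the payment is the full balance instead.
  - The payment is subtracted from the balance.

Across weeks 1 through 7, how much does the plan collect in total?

Week 1: $584.49 +$16.36 interest = $600.85; pay $16.36 → $584.49
Week 2: $584.49 +$16.36 interest = $600.85; pay $131.95 → $468.90
Week 3: $468.90 +$16.36 interest = $485.26; pay $131.95 → $353.31
Week 4: $353.31 +$16.36 interest = $369.67; pay $131.95 → $237.72
Week 5: $237.72 +$16.36 interest = $254.08; pay $131.95 → $122.13
Week 6: $122.13 +$16.36 interest = $138.49; pay $131.95 → $6.54
Week 7: $6.54 +$16.36 interest = $22.90; pay $22.90 → $0.00
Total paid: $699.01

$699.01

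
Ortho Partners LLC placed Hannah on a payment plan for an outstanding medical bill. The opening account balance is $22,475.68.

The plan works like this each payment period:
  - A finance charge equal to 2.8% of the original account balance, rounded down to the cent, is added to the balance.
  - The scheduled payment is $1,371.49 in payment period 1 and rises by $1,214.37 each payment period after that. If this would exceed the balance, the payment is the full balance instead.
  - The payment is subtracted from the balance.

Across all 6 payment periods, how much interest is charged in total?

# | Opening | Interest | Payment | End bal
1 | $22,475.68 | $629.31 | $1,371.49 | $21,733.50
2 | $21,733.50 | $629.31 | $2,585.86 | $19,776.95
3 | $19,776.95 | $629.31 | $3,800.23 | $16,606.03
4 | $16,606.03 | $629.31 | $5,014.60 | $12,220.74
5 | $12,220.74 | $629.31 | $6,228.97 | $6,621.08
6 | $6,621.08 | $629.31 | $7,250.39 | $0.00
Total interest: $629.31 + $629.31 + $629.31 + $629.31 + $629.31 + $629.31 = $3,775.86

$3,775.86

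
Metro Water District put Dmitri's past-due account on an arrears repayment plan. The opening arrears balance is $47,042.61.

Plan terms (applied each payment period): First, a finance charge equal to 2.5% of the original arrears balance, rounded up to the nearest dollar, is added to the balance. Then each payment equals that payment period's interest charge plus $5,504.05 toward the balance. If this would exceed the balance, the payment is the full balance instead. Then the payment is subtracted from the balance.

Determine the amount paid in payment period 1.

Payment period 1: $47,042.61 +$1,177.00 interest = $48,219.61; pay $6,681.05 → $41,538.56

$6,681.05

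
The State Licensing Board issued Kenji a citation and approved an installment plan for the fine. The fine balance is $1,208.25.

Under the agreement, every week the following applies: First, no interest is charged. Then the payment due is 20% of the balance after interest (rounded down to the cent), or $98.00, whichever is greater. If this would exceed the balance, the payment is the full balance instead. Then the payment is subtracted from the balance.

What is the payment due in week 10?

$3.93

Week 1: opening $1,208.25; payment $241.65; balance $966.60
Week 2: opening $966.60; payment $193.32; balance $773.28
Week 3: opening $773.28; payment $154.65; balance $618.63
Week 4: opening $618.63; payment $123.72; balance $494.91
Week 5: opening $494.91; payment $98.98; balance $395.93
Week 6: opening $395.93; payment $98.00; balance $297.93
Week 7: opening $297.93; payment $98.00; balance $199.93
Week 8: opening $199.93; payment $98.00; balance $101.93
Week 9: opening $101.93; payment $98.00; balance $3.93
Week 10: opening $3.93; payment $3.93; balance $0.00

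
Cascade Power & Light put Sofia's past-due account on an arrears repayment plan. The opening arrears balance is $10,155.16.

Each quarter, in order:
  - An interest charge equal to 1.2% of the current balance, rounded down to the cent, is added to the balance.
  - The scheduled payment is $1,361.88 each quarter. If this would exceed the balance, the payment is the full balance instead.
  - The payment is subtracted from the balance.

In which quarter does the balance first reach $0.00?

Quarter 1: $10,155.16 +$121.86 interest = $10,277.02; pay $1,361.88 → $8,915.14
Quarter 2: $8,915.14 +$106.98 interest = $9,022.12; pay $1,361.88 → $7,660.24
Quarter 3: $7,660.24 +$91.92 interest = $7,752.16; pay $1,361.88 → $6,390.28
Quarter 4: $6,390.28 +$76.68 interest = $6,466.96; pay $1,361.88 → $5,105.08
Quarter 5: $5,105.08 +$61.26 interest = $5,166.34; pay $1,361.88 → $3,804.46
Quarter 6: $3,804.46 +$45.65 interest = $3,850.11; pay $1,361.88 → $2,488.23
Quarter 7: $2,488.23 +$29.85 interest = $2,518.08; pay $1,361.88 → $1,156.20
Quarter 8: $1,156.20 +$13.87 interest = $1,170.07; pay $1,170.07 → $0.00
Balance reaches $0.00 in quarter 8.

8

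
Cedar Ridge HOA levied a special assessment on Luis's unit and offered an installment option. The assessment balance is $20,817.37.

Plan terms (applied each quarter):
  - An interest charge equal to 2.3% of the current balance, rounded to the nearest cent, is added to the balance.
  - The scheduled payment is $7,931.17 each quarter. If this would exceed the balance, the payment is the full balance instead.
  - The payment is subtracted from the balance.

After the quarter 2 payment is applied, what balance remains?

$5,741.23

# | Opening | Interest | Payment | End bal
1 | $20,817.37 | $478.80 | $7,931.17 | $13,365.00
2 | $13,365.00 | $307.40 | $7,931.17 | $5,741.23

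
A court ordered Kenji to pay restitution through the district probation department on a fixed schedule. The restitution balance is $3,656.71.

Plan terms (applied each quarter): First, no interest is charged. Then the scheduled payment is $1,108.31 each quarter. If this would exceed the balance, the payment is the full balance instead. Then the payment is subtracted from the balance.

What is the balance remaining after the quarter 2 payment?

Quarter 1: $3,656.71 − $1,108.31 → $2,548.40
Quarter 2: $2,548.40 − $1,108.31 → $1,440.09

$1,440.09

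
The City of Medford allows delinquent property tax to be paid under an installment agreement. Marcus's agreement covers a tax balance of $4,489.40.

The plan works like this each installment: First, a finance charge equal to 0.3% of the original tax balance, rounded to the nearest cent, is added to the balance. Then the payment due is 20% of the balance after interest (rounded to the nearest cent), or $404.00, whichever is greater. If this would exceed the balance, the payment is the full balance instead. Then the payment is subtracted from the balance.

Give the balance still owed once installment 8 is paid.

Installment 1: $4,489.40 +$13.47 interest = $4,502.87; pay $900.57 → $3,602.30
Installment 2: $3,602.30 +$13.47 interest = $3,615.77; pay $723.15 → $2,892.62
Installment 3: $2,892.62 +$13.47 interest = $2,906.09; pay $581.22 → $2,324.87
Installment 4: $2,324.87 +$13.47 interest = $2,338.34; pay $467.67 → $1,870.67
Installment 5: $1,870.67 +$13.47 interest = $1,884.14; pay $404.00 → $1,480.14
Installment 6: $1,480.14 +$13.47 interest = $1,493.61; pay $404.00 → $1,089.61
Installment 7: $1,089.61 +$13.47 interest = $1,103.08; pay $404.00 → $699.08
Installment 8: $699.08 +$13.47 interest = $712.55; pay $404.00 → $308.55

$308.55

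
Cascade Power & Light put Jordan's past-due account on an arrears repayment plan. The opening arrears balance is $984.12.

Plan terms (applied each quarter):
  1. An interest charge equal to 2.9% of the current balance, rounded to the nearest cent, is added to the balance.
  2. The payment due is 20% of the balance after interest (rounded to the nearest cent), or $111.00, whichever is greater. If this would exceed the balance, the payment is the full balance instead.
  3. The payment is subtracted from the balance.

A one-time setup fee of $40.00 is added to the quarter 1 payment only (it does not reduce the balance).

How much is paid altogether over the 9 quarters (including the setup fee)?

$1,147.73

Quarter 1: $984.12 +$28.54 interest = $1,012.66; pay $202.53 (+ $40.00 fee) → $810.13
Quarter 2: $810.13 +$23.49 interest = $833.62; pay $166.72 → $666.90
Quarter 3: $666.90 +$19.34 interest = $686.24; pay $137.25 → $548.99
Quarter 4: $548.99 +$15.92 interest = $564.91; pay $112.98 → $451.93
Quarter 5: $451.93 +$13.11 interest = $465.04; pay $111.00 → $354.04
Quarter 6: $354.04 +$10.27 interest = $364.31; pay $111.00 → $253.31
Quarter 7: $253.31 +$7.35 interest = $260.66; pay $111.00 → $149.66
Quarter 8: $149.66 +$4.34 interest = $154.00; pay $111.00 → $43.00
Quarter 9: $43.00 +$1.25 interest = $44.25; pay $44.25 → $0.00
Total paid: $1,147.73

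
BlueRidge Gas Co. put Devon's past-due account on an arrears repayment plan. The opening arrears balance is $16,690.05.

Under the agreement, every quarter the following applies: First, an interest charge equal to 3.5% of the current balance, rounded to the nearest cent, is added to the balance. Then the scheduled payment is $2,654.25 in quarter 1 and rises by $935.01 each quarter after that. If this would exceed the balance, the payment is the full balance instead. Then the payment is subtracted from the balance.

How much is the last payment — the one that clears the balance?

$2,300.38

Quarter 1: $16,690.05 +$584.15 interest = $17,274.20; pay $2,654.25 → $14,619.95
Quarter 2: $14,619.95 +$511.70 interest = $15,131.65; pay $3,589.26 → $11,542.39
Quarter 3: $11,542.39 +$403.98 interest = $11,946.37; pay $4,524.27 → $7,422.10
Quarter 4: $7,422.10 +$259.77 interest = $7,681.87; pay $5,459.28 → $2,222.59
Quarter 5: $2,222.59 +$77.79 interest = $2,300.38; pay $2,300.38 → $0.00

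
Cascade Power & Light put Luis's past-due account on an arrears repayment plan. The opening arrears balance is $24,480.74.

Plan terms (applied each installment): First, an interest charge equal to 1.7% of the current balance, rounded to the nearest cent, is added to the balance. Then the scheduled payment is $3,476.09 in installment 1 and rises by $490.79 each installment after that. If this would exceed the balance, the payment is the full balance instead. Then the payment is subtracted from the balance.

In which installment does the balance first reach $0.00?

6

Installment 1: $24,480.74 +$416.17 interest = $24,896.91; pay $3,476.09 → $21,420.82
Installment 2: $21,420.82 +$364.15 interest = $21,784.97; pay $3,966.88 → $17,818.09
Installment 3: $17,818.09 +$302.91 interest = $18,121.00; pay $4,457.67 → $13,663.33
Installment 4: $13,663.33 +$232.28 interest = $13,895.61; pay $4,948.46 → $8,947.15
Installment 5: $8,947.15 +$152.10 interest = $9,099.25; pay $5,439.25 → $3,660.00
Installment 6: $3,660.00 +$62.22 interest = $3,722.22; pay $3,722.22 → $0.00
Balance reaches $0.00 in installment 6.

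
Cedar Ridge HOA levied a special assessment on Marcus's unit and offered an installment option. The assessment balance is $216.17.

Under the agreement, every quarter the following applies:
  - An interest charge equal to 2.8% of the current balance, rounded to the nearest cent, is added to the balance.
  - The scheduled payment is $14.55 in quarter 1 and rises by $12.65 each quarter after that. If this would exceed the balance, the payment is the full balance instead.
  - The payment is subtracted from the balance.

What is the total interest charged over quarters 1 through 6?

$25.38

Quarter 1: $216.17 +$6.05 interest = $222.22; pay $14.55 → $207.67
Quarter 2: $207.67 +$5.81 interest = $213.48; pay $27.20 → $186.28
Quarter 3: $186.28 +$5.22 interest = $191.50; pay $39.85 → $151.65
Quarter 4: $151.65 +$4.25 interest = $155.90; pay $52.50 → $103.40
Quarter 5: $103.40 +$2.90 interest = $106.30; pay $65.15 → $41.15
Quarter 6: $41.15 +$1.15 interest = $42.30; pay $42.30 → $0.00
Total interest: $6.05 + $5.81 + $5.22 + $4.25 + $2.90 + $1.15 = $25.38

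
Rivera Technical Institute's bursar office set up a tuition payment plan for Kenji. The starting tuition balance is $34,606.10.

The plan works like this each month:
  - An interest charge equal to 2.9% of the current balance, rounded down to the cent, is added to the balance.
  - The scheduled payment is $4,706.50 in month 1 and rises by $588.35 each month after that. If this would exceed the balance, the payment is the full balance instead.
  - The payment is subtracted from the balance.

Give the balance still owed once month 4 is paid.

Month 1: $34,606.10 +$1,003.57 interest = $35,609.67; pay $4,706.50 → $30,903.17
Month 2: $30,903.17 +$896.19 interest = $31,799.36; pay $5,294.85 → $26,504.51
Month 3: $26,504.51 +$768.63 interest = $27,273.14; pay $5,883.20 → $21,389.94
Month 4: $21,389.94 +$620.30 interest = $22,010.24; pay $6,471.55 → $15,538.69

$15,538.69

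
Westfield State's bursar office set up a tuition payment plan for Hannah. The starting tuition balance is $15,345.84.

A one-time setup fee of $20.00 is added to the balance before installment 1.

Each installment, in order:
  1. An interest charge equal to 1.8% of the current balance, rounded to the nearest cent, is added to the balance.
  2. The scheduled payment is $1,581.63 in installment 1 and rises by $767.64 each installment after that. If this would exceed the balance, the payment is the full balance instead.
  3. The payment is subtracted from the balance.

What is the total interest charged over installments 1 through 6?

$1,018.47

Installment 1: opening $15,365.84; interest $276.59 → $15,642.43; payment $1,581.63; balance $14,060.80
Installment 2: opening $14,060.80; interest $253.09 → $14,313.89; payment $2,349.27; balance $11,964.62
Installment 3: opening $11,964.62; interest $215.36 → $12,179.98; payment $3,116.91; balance $9,063.07
Installment 4: opening $9,063.07; interest $163.14 → $9,226.21; payment $3,884.55; balance $5,341.66
Installment 5: opening $5,341.66; interest $96.15 → $5,437.81; payment $4,652.19; balance $785.62
Installment 6: opening $785.62; interest $14.14 → $799.76; payment $799.76; balance $0.00
Total interest: $276.59 + $253.09 + $215.36 + $163.14 + $96.15 + $14.14 = $1,018.47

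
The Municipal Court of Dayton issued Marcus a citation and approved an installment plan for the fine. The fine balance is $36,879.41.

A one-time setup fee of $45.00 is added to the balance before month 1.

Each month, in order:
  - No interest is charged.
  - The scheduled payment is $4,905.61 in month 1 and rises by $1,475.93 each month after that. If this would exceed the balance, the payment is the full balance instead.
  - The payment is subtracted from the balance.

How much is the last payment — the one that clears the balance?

Month 1: opening $36,924.41; payment $4,905.61; balance $32,018.80
Month 2: opening $32,018.80; payment $6,381.54; balance $25,637.26
Month 3: opening $25,637.26; payment $7,857.47; balance $17,779.79
Month 4: opening $17,779.79; payment $9,333.40; balance $8,446.39
Month 5: opening $8,446.39; payment $8,446.39; balance $0.00

$8,446.39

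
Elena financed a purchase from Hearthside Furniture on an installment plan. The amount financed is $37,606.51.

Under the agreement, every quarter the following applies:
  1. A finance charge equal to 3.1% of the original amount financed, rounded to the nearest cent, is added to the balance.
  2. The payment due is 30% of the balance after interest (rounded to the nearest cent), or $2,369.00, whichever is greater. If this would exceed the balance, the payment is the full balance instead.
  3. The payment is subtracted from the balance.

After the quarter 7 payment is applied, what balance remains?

# | Opening | Interest | Payment | End bal
1 | $37,606.51 | $1,165.80 | $11,631.69 | $27,140.62
2 | $27,140.62 | $1,165.80 | $8,491.93 | $19,814.49
3 | $19,814.49 | $1,165.80 | $6,294.09 | $14,686.20
4 | $14,686.20 | $1,165.80 | $4,755.60 | $11,096.40
5 | $11,096.40 | $1,165.80 | $3,678.66 | $8,583.54
6 | $8,583.54 | $1,165.80 | $2,924.80 | $6,824.54
7 | $6,824.54 | $1,165.80 | $2,397.10 | $5,593.24

$5,593.24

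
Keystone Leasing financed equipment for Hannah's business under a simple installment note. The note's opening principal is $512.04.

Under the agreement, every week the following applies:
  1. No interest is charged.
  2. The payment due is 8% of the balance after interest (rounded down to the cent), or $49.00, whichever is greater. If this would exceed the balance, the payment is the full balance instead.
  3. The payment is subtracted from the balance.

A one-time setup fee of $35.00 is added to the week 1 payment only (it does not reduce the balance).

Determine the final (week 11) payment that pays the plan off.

Week 1: opening $512.04; payment $49.00 (+ $35.00 fee); balance $463.04
Week 2: opening $463.04; payment $49.00; balance $414.04
Week 3: opening $414.04; payment $49.00; balance $365.04
Week 4: opening $365.04; payment $49.00; balance $316.04
Week 5: opening $316.04; payment $49.00; balance $267.04
Week 6: opening $267.04; payment $49.00; balance $218.04
Week 7: opening $218.04; payment $49.00; balance $169.04
Week 8: opening $169.04; payment $49.00; balance $120.04
Week 9: opening $120.04; payment $49.00; balance $71.04
Week 10: opening $71.04; payment $49.00; balance $22.04
Week 11: opening $22.04; payment $22.04; balance $0.00

$22.04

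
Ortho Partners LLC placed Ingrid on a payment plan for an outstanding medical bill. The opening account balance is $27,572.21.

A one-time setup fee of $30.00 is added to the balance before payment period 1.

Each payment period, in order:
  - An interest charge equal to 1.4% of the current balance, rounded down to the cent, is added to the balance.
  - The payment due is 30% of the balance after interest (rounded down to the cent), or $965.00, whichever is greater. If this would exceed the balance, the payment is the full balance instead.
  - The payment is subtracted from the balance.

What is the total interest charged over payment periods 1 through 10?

$1,276.67

Payment period 1: opening $27,602.21; interest $386.43 → $27,988.64; payment $8,396.59; balance $19,592.05
Payment period 2: opening $19,592.05; interest $274.28 → $19,866.33; payment $5,959.89; balance $13,906.44
Payment period 3: opening $13,906.44; interest $194.69 → $14,101.13; payment $4,230.33; balance $9,870.80
Payment period 4: opening $9,870.80; interest $138.19 → $10,008.99; payment $3,002.69; balance $7,006.30
Payment period 5: opening $7,006.30; interest $98.08 → $7,104.38; payment $2,131.31; balance $4,973.07
Payment period 6: opening $4,973.07; interest $69.62 → $5,042.69; payment $1,512.80; balance $3,529.89
Payment period 7: opening $3,529.89; interest $49.41 → $3,579.30; payment $1,073.79; balance $2,505.51
Payment period 8: opening $2,505.51; interest $35.07 → $2,540.58; payment $965.00; balance $1,575.58
Payment period 9: opening $1,575.58; interest $22.05 → $1,597.63; payment $965.00; balance $632.63
Payment period 10: opening $632.63; interest $8.85 → $641.48; payment $641.48; balance $0.00
Total interest: $386.43 + $274.28 + $194.69 + $138.19 + $98.08 + $69.62 + $49.41 + $35.07 + $22.05 + $8.85 = $1,276.67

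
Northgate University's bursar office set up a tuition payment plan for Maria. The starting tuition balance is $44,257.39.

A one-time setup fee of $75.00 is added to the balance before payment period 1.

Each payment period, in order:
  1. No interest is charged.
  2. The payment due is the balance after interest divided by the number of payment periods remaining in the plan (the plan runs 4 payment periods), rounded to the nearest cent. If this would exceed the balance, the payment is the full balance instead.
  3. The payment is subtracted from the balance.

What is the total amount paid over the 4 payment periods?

# | Opening | Payment | End bal
1 | $44,332.39 | $11,083.10 | $33,249.29
2 | $33,249.29 | $11,083.10 | $22,166.19
3 | $22,166.19 | $11,083.10 | $11,083.09
4 | $11,083.09 | $11,083.09 | $0.00
Total paid: $44,332.39

$44,332.39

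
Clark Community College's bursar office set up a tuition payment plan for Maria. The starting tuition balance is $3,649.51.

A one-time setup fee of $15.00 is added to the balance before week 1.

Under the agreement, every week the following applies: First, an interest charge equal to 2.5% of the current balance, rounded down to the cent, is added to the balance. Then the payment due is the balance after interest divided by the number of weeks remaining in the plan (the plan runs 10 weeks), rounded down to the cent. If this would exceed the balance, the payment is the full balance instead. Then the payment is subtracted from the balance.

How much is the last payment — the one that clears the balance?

$469.09

# | Opening | Interest | Payment | End bal
1 | $3,664.51 | $91.61 | $375.61 | $3,380.51
2 | $3,380.51 | $84.51 | $385.00 | $3,080.02
3 | $3,080.02 | $77.00 | $394.62 | $2,762.40
4 | $2,762.40 | $69.06 | $404.49 | $2,426.97
5 | $2,426.97 | $60.67 | $414.60 | $2,073.04
6 | $2,073.04 | $51.82 | $424.97 | $1,699.89
7 | $1,699.89 | $42.49 | $435.59 | $1,306.79
8 | $1,306.79 | $32.66 | $446.48 | $892.97
9 | $892.97 | $22.32 | $457.64 | $457.65
10 | $457.65 | $11.44 | $469.09 | $0.00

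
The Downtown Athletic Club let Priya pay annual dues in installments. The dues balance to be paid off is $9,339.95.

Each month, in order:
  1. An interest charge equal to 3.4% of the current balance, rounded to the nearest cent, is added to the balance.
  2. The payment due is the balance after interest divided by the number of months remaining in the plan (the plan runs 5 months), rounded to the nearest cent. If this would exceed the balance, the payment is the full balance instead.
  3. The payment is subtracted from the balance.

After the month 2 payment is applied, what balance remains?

Month 1: opening $9,339.95; interest $317.56 → $9,657.51; payment $1,931.50; balance $7,726.01
Month 2: opening $7,726.01; interest $262.68 → $7,988.69; payment $1,997.17; balance $5,991.52

$5,991.52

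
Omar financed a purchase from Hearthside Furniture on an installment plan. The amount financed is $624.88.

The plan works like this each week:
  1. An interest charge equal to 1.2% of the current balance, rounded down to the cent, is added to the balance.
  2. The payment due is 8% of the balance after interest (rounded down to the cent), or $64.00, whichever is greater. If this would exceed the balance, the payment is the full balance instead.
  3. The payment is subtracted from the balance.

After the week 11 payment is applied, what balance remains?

Week 1: opening $624.88; interest $7.49 → $632.37; payment $64.00; balance $568.37
Week 2: opening $568.37; interest $6.82 → $575.19; payment $64.00; balance $511.19
Week 3: opening $511.19; interest $6.13 → $517.32; payment $64.00; balance $453.32
Week 4: opening $453.32; interest $5.43 → $458.75; payment $64.00; balance $394.75
Week 5: opening $394.75; interest $4.73 → $399.48; payment $64.00; balance $335.48
Week 6: opening $335.48; interest $4.02 → $339.50; payment $64.00; balance $275.50
Week 7: opening $275.50; interest $3.30 → $278.80; payment $64.00; balance $214.80
Week 8: opening $214.80; interest $2.57 → $217.37; payment $64.00; balance $153.37
Week 9: opening $153.37; interest $1.84 → $155.21; payment $64.00; balance $91.21
Week 10: opening $91.21; interest $1.09 → $92.30; payment $64.00; balance $28.30
Week 11: opening $28.30; interest $0.33 → $28.63; payment $28.63; balance $0.00

$0.00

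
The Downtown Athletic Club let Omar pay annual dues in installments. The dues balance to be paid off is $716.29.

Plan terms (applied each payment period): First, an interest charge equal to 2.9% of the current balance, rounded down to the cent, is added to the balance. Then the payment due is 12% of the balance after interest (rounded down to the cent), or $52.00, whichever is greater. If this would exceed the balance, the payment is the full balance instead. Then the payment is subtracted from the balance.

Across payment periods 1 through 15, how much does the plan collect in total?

Payment period 1: opening $716.29; interest $20.77 → $737.06; payment $88.44; balance $648.62
Payment period 2: opening $648.62; interest $18.80 → $667.42; payment $80.09; balance $587.33
Payment period 3: opening $587.33; interest $17.03 → $604.36; payment $72.52; balance $531.84
Payment period 4: opening $531.84; interest $15.42 → $547.26; payment $65.67; balance $481.59
Payment period 5: opening $481.59; interest $13.96 → $495.55; payment $59.46; balance $436.09
Payment period 6: opening $436.09; interest $12.64 → $448.73; payment $53.84; balance $394.89
Payment period 7: opening $394.89; interest $11.45 → $406.34; payment $52.00; balance $354.34
Payment period 8: opening $354.34; interest $10.27 → $364.61; payment $52.00; balance $312.61
Payment period 9: opening $312.61; interest $9.06 → $321.67; payment $52.00; balance $269.67
Payment period 10: opening $269.67; interest $7.82 → $277.49; payment $52.00; balance $225.49
Payment period 11: opening $225.49; interest $6.53 → $232.02; payment $52.00; balance $180.02
Payment period 12: opening $180.02; interest $5.22 → $185.24; payment $52.00; balance $133.24
Payment period 13: opening $133.24; interest $3.86 → $137.10; payment $52.00; balance $85.10
Payment period 14: opening $85.10; interest $2.46 → $87.56; payment $52.00; balance $35.56
Payment period 15: opening $35.56; interest $1.03 → $36.59; payment $36.59; balance $0.00
Total paid: $872.61

$872.61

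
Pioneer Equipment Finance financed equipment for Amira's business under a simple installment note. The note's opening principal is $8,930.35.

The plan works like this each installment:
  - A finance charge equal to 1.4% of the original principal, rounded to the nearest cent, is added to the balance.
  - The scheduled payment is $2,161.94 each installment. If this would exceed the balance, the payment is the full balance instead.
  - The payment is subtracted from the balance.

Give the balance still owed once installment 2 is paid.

$4,856.51

Installment 1: opening $8,930.35; interest $125.02 → $9,055.37; payment $2,161.94; balance $6,893.43
Installment 2: opening $6,893.43; interest $125.02 → $7,018.45; payment $2,161.94; balance $4,856.51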